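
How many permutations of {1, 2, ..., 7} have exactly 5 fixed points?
Choose the 5 fixed points C(7,5) = 21, derange the rest: !2 = Σ_{j=0}^{2} (-1)^j·2!/j! = 2 - 2 + 1 = 1. Product = 21 × 1 = 21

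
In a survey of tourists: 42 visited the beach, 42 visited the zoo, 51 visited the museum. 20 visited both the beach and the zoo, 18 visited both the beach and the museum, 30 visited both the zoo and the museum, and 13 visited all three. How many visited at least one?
|A∪B∪C| = 42+42+51-20-18-30+13 = 80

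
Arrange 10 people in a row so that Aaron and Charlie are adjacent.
Treat as block: (10-1)! × 2! = 362880 × 2 = 725760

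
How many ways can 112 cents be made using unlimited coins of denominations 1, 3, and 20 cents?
Coefficient of x^112 in 1/(1-x^1) · 1/(1-x^3) · 1/(1-x^20). Case on j = number of 20-cent coins (j = 0..5); remainder r = 112 - 20j is made from {1,3} in ⌊r/3⌋+1 ways. r = 112, 92, 72, 52, 32, 12 → 38 + 31 + 25 + 18 + 11 + 5 = 128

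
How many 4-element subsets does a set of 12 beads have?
C(12,4) = 12!/(4!×8!) = 495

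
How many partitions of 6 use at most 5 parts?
By conjugation, equals partitions of 6 into parts ≤ 5. Let r_j(i) = number of partitions of i into parts ≤ j, for i = 0..6. r_1(i) = 1 for all i; r_j(i) = r_{j-1}(i) + r_j(i-j). Rows j = 2..5: ≤2: 1 1 2 2 3 3 4; ≤3: 1 1 2 3 4 5 7; ≤4: 1 1 2 3 5 6 9; ≤5: 1 1 2 3 5 7 10. r_5(6) = 10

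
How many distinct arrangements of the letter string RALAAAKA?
8! / (1! × 5! × 1! × 1!) = 336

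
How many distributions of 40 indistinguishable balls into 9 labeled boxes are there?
C(40+9-1, 9-1) = C(48, 8) = 377348994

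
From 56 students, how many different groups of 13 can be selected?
C(56,13) = 56!/(13!×43!) = 1889912732400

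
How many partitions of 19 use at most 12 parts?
By conjugation, equals partitions of 19 into parts ≤ 12. Let r_j(i) = number of partitions of i into parts ≤ j, for i = 0..19. r_1(i) = 1 for all i; r_j(i) = r_{j-1}(i) + r_j(i-j). Rows j = 2..12: ≤2: 1 1 2 2 3 3 4 4 5 5 6 6 7 7 8 8 9 9 10 10; ≤3: 1 1 2 3 4 5 7 8 10 12 14 16 19 21 24 27 30 33 37 40; ≤4: 1 1 2 3 5 6 9 11 15 18 23 27 34 39 47 54 64 72 84 94; ≤5: 1 1 2 3 5 7 10 13 18 23 30 37 47 57 70 84 101 119 141 164; ≤6: 1 1 2 3 5 7 11 14 20 26 35 44 58 71 90 110 136 163 199 235; ≤7: 1 1 2 3 5 7 11 15 21 28 38 49 65 82 105 131 164 201 248 300; ≤8: 1 1 2 3 5 7 11 15 22 29 40 52 70 89 116 146 186 230 288 352; ≤9: 1 1 2 3 5 7 11 15 22 30 41 54 73 94 123 157 201 252 318 393; ≤10: 1 1 2 3 5 7 11 15 22 30 42 55 75 97 128 164 212 267 340 423; ≤11: 1 1 2 3 5 7 11 15 22 30 42 56 76 99 131 169 219 278 355 445; ≤12: 1 1 2 3 5 7 11 15 22 30 42 56 77 100 133 172 224 285 366 460. r_12(19) = 460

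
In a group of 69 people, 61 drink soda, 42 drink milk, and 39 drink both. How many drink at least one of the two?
|A∪B| = |A| + |B| - |A∩B| = 61 + 42 - 39 = 64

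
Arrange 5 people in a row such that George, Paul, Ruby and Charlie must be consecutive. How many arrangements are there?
Treat the 4 as one block: (5-4+1)! × 4! = 2 × 24 = 48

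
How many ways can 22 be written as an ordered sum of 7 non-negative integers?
C(22+7-1, 7-1) = C(28, 6) = 376740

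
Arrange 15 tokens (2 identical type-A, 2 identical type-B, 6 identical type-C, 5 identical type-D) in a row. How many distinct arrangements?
15! / (2! × 2! × 6! × 5!) = 3783780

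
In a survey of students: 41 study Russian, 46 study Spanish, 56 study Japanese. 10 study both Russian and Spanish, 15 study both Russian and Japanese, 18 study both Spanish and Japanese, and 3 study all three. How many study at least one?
|A∪B∪C| = 41+46+56-10-15-18+3 = 103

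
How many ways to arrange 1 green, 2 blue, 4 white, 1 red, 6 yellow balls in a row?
14! / (1! × 2! × 4! × 1! × 6!) = 2522520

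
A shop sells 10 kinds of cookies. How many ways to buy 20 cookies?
C(20+10-1, 10-1) = C(29, 9) = 10015005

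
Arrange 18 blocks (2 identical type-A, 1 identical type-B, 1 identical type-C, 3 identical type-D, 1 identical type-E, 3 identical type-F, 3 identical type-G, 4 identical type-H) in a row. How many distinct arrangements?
18! / (2! × 1! × 1! × 3! × 1! × 3! × 3! × 4!) = 617512896000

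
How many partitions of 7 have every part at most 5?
Let r_j(i) = number of partitions of i into parts ≤ j, for i = 0..7. r_1(i) = 1 for all i; r_j(i) = r_{j-1}(i) + r_j(i-j). Rows j = 2..5: ≤2: 1 1 2 2 3 3 4 4; ≤3: 1 1 2 3 4 5 7 8; ≤4: 1 1 2 3 5 6 9 11; ≤5: 1 1 2 3 5 7 10 13. r_5(7) = 13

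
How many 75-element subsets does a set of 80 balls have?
C(80,75) = 80!/(75!×5!) = 24040016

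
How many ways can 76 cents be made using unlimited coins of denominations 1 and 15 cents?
Coefficient of x^76 in 1/(1-x^1) · 1/(1-x^15). Use j coins of 15 for j = 0..⌊76/15⌋ = 5, the rest in 1s: 5 + 1 = 6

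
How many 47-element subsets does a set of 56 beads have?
C(56,47) = 56!/(47!×9!) = 7575968400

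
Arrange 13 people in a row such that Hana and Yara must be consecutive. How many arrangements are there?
Treat the 2 as one block: (13-2+1)! × 2! = 479001600 × 2 = 958003200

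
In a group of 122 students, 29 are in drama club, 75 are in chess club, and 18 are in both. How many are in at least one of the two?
|A∪B| = |A| + |B| - |A∩B| = 29 + 75 - 18 = 86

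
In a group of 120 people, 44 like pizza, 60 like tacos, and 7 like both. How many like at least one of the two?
|A∪B| = |A| + |B| - |A∩B| = 44 + 60 - 7 = 97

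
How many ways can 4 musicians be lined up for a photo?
4! = 24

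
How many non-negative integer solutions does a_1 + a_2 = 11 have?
C(11+2-1, 2-1) = C(12, 1) = 12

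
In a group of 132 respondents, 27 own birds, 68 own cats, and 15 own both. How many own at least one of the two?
|A∪B| = |A| + |B| - |A∩B| = 27 + 68 - 15 = 80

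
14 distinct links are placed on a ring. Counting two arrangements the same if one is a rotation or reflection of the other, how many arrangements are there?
(14-1)!/2 = 6227020800/2 = 3113510400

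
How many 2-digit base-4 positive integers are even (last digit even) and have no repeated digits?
Last∈{0,2}. Last=0: 3. Last nonzero: 1×2×P(2,0) = 2. Total = 5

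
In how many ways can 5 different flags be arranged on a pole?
5! = 120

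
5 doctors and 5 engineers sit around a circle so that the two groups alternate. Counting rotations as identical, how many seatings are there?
Fix one of the doctors: (5-1)! ways for the remaining doctors, × 5! ways for the engineers = 24 × 120 = 2880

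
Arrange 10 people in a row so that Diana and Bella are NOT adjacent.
Total - adjacent = 10! - (10-1)!×2 = 3628800 - 725760 = 2903040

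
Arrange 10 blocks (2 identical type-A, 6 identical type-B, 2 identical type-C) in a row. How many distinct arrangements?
10! / (2! × 6! × 2!) = 1260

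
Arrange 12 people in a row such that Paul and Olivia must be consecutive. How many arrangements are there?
Treat the 2 as one block: (12-2+1)! × 2! = 39916800 × 2 = 79833600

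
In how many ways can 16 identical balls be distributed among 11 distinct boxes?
C(16+11-1, 11-1) = C(26, 10) = 5311735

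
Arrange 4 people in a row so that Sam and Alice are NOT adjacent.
Total - adjacent = 4! - (4-1)!×2 = 24 - 12 = 12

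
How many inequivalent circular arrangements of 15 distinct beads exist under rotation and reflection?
(15-1)!/2 = 87178291200/2 = 43589145600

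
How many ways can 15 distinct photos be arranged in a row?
15! = 1307674368000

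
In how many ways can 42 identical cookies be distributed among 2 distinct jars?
C(42+2-1, 2-1) = C(43, 1) = 43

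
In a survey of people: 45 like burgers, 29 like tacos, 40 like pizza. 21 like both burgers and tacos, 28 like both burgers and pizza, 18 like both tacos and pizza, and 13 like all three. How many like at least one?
|A∪B∪C| = 45+29+40-21-28-18+13 = 60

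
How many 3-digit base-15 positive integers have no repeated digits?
First digit: 14 choices (nonzero). Then descending: 14 × 14 × 13 = 2548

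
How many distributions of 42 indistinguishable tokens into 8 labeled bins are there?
C(42+8-1, 8-1) = C(49, 7) = 85900584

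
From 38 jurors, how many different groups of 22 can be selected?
C(38,22) = 38!/(22!×16!) = 22239974430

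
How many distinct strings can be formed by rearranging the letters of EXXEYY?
6! / (2! × 2! × 2!) = 90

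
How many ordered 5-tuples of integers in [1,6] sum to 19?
Coefficient of x^19 in (x + x² + ... + x^6)^5. By inclusion-exclusion on dice exceeding 6: Σ_j (-1)^j C(5,j)·C(19-1-6j, 4) = C(5,0)·C(18,4) - C(5,1)·C(12,4) + C(5,2)·C(6,4) = 1·3060 - 5·495 + 10·15 = 735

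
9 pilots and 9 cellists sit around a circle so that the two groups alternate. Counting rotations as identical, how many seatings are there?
Fix one of the pilots: (9-1)! ways for the remaining pilots, × 9! ways for the cellists = 40320 × 362880 = 14631321600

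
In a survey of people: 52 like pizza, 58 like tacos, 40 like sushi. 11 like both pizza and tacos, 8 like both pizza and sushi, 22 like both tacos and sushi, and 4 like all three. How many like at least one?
|A∪B∪C| = 52+58+40-11-8-22+4 = 113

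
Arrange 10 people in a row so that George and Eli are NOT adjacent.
Total - adjacent = 10! - (10-1)!×2 = 3628800 - 725760 = 2903040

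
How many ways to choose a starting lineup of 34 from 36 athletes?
C(36,34) = 36!/(34!×2!) = 630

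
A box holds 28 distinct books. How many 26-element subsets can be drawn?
C(28,26) = 28!/(26!×2!) = 378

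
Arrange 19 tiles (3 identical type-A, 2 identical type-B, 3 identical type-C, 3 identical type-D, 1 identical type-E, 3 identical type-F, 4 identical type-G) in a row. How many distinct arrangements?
19! / (3! × 2! × 3! × 3! × 1! × 3! × 4!) = 1955457504000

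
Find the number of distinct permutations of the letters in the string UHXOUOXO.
8! / (1! × 2! × 3! × 2!) = 1680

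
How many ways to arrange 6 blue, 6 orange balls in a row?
12! / (6! × 6!) = 924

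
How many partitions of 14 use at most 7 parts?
By conjugation, equals partitions of 14 into parts ≤ 7. Let r_j(i) = number of partitions of i into parts ≤ j, for i = 0..14. r_1(i) = 1 for all i; r_j(i) = r_{j-1}(i) + r_j(i-j). Rows j = 2..7: ≤2: 1 1 2 2 3 3 4 4 5 5 6 6 7 7 8; ≤3: 1 1 2 3 4 5 7 8 10 12 14 16 19 21 24; ≤4: 1 1 2 3 5 6 9 11 15 18 23 27 34 39 47; ≤5: 1 1 2 3 5 7 10 13 18 23 30 37 47 57 70; ≤6: 1 1 2 3 5 7 11 14 20 26 35 44 58 71 90; ≤7: 1 1 2 3 5 7 11 15 21 28 38 49 65 82 105. r_7(14) = 105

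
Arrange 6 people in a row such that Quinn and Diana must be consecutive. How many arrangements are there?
Treat the 2 as one block: (6-2+1)! × 2! = 120 × 2 = 240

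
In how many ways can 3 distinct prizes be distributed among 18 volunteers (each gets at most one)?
P(18,3) = 18!/(18-3)! = 4896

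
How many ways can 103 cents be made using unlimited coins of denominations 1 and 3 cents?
Coefficient of x^103 in 1/(1-x^1) · 1/(1-x^3). Use j coins of 3 for j = 0..⌊103/3⌋ = 34, the rest in 1s: 34 + 1 = 35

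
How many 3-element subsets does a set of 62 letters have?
C(62,3) = 62!/(3!×59!) = 37820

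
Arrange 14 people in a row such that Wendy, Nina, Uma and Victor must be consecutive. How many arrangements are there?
Treat the 4 as one block: (14-4+1)! × 4! = 39916800 × 24 = 958003200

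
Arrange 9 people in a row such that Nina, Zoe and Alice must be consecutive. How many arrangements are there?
Treat the 3 as one block: (9-3+1)! × 3! = 5040 × 6 = 30240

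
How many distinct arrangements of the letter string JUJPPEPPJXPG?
12! / (5! × 1! × 1! × 1! × 1! × 3!) = 665280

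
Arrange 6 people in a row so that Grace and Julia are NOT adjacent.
Total - adjacent = 6! - (6-1)!×2 = 720 - 240 = 480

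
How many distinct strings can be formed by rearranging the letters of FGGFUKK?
7! / (2! × 2! × 2! × 1!) = 630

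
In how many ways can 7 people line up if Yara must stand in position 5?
Fix one position: (7-1)! = 720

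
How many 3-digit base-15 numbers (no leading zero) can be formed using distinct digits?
First digit: 14 choices (nonzero). Then descending: 14 × 14 × 13 = 2548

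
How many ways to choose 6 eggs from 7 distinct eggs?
C(7,6) = 7!/(6!×1!) = 7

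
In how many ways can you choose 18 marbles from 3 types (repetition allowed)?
C(18+3-1, 3-1) = C(20, 2) = 190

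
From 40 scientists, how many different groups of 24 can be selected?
C(40,24) = 40!/(24!×16!) = 62852101650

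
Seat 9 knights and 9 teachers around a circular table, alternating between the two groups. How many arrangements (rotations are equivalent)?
Fix one of the knights: (9-1)! ways for the remaining knights, × 9! ways for the teachers = 40320 × 362880 = 14631321600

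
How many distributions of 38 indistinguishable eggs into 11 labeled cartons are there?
C(38+11-1, 11-1) = C(48, 10) = 6540715896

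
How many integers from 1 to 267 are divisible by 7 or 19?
⌊267/7⌋ + ⌊267/19⌋ - ⌊267/133⌋ = 38 + 14 - 2 = 50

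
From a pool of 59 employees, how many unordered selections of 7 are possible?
C(59,7) = 59!/(7!×52!) = 341149446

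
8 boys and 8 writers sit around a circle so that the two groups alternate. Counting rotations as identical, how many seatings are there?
Fix one of the boys: (8-1)! ways for the remaining boys, × 8! ways for the writers = 5040 × 40320 = 203212800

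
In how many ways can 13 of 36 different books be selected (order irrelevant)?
C(36,13) = 36!/(13!×23!) = 2310789600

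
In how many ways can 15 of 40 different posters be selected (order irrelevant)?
C(40,15) = 40!/(15!×25!) = 40225345056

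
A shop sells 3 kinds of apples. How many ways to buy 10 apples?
C(10+3-1, 3-1) = C(12, 2) = 66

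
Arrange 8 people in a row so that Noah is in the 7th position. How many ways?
Fix one position: (8-1)! = 5040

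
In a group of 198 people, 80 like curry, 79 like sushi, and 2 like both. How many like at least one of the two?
|A∪B| = |A| + |B| - |A∩B| = 80 + 79 - 2 = 157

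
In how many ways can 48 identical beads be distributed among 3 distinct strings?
C(48+3-1, 3-1) = C(50, 2) = 1225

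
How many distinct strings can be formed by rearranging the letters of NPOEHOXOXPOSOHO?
15! / (2! × 1! × 1! × 6! × 2! × 1! × 2!) = 227026800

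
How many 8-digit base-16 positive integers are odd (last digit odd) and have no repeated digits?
Last∈{1,3,5,7,9,11,13,15}. Last=0: 0. Last nonzero: 8×14×P(14,6) = 242161920. Total = 242161920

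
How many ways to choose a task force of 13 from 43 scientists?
C(43,13) = 43!/(13!×30!) = 36576848168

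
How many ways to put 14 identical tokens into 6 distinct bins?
C(14+6-1, 6-1) = C(19, 5) = 11628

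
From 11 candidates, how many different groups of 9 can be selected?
C(11,9) = 11!/(9!×2!) = 55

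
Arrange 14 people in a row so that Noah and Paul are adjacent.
Treat as block: (14-1)! × 2! = 6227020800 × 2 = 12454041600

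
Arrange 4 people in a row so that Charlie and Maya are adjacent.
Treat as block: (4-1)! × 2! = 6 × 2 = 12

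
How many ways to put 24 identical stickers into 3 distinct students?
C(24+3-1, 3-1) = C(26, 2) = 325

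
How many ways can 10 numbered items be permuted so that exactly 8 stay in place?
Choose the 8 fixed points C(10,8) = 45, derange the rest: !2 = Σ_{j=0}^{2} (-1)^j·2!/j! = 2 - 2 + 1 = 1. Product = 45 × 1 = 45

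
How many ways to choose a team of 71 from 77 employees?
C(77,71) = 77!/(71!×6!) = 237093780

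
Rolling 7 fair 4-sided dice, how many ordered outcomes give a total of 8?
Coefficient of x^8 in (x + x² + ... + x^4)^7. By inclusion-exclusion on dice exceeding 4: Σ_j (-1)^j C(7,j)·C(8-1-4j, 6) = C(7,0)·C(7,6) = 1·7 = 7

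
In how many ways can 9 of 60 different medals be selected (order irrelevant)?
C(60,9) = 60!/(9!×51!) = 14783142660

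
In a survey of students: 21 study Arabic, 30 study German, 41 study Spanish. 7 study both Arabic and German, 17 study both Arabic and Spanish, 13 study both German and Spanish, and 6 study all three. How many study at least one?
|A∪B∪C| = 21+30+41-7-17-13+6 = 61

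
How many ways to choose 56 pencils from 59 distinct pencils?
C(59,56) = 59!/(56!×3!) = 32509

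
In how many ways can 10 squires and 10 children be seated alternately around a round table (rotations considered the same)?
Fix one of the squires: (10-1)! ways for the remaining squires, × 10! ways for the children = 362880 × 3628800 = 1316818944000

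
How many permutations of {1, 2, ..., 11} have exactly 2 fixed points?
Choose the 2 fixed points C(11,2) = 55, derange the rest: !9 = Σ_{j=0}^{9} (-1)^j·9!/j! = 362880 - 362880 + 181440 - 60480 + 15120 - 3024 + 504 - 72 + 9 - 1 = 133496. Product = 55 × 133496 = 7342280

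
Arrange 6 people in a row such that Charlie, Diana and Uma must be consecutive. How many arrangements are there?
Treat the 3 as one block: (6-3+1)! × 3! = 24 × 6 = 144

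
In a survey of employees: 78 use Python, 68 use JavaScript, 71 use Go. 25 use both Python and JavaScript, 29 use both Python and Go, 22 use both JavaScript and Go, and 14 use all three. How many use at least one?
|A∪B∪C| = 78+68+71-25-29-22+14 = 155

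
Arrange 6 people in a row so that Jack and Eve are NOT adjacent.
Total - adjacent = 6! - (6-1)!×2 = 720 - 240 = 480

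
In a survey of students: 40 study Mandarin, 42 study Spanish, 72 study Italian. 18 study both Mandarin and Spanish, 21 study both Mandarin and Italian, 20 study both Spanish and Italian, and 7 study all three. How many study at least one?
|A∪B∪C| = 40+42+72-18-21-20+7 = 102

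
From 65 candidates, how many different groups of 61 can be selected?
C(65,61) = 65!/(61!×4!) = 677040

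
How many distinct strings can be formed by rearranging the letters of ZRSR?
4! / (1! × 2! × 1!) = 12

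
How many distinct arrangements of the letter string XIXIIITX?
8! / (1! × 3! × 4!) = 280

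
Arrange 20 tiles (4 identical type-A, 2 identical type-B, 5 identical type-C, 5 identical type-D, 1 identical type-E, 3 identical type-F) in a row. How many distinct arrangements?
20! / (4! × 2! × 5! × 5! × 1! × 3!) = 586637251200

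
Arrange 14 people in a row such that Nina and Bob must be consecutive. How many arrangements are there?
Treat the 2 as one block: (14-2+1)! × 2! = 6227020800 × 2 = 12454041600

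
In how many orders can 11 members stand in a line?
11! = 39916800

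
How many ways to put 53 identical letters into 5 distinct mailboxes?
C(53+5-1, 5-1) = C(57, 4) = 395010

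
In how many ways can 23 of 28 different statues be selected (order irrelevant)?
C(28,23) = 28!/(23!×5!) = 98280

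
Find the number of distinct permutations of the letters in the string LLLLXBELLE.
10! / (1! × 2! × 1! × 6!) = 2520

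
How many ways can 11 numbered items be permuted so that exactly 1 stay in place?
Choose the 1 fixed point C(11,1) = 11, derange the rest: !10 = Σ_{j=0}^{10} (-1)^j·10!/j! = 3628800 - 3628800 + 1814400 - 604800 + 151200 - 30240 + 5040 - 720 + 90 - 10 + 1 = 1334961. Product = 11 × 1334961 = 14684571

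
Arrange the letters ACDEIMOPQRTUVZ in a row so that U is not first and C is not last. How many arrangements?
By inclusion-exclusion: 14! - 2×(14-1)! + (14-2)! = 87178291200 - 12454041600 + 479001600 = 75203251200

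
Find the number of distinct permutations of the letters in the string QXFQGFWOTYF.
11! / (2! × 1! × 1! × 1! × 1! × 3! × 1! × 1!) = 3326400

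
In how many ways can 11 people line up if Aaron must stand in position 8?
Fix one position: (11-1)! = 3628800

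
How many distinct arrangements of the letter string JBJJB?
5! / (2! × 3!) = 10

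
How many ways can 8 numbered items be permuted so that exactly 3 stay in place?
Choose the 3 fixed points C(8,3) = 56, derange the rest: !5 = Σ_{j=0}^{5} (-1)^j·5!/j! = 120 - 120 + 60 - 20 + 5 - 1 = 44. Product = 56 × 44 = 2464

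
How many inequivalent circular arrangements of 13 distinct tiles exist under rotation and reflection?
(13-1)!/2 = 479001600/2 = 239500800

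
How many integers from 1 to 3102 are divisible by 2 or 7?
⌊3102/2⌋ + ⌊3102/7⌋ - ⌊3102/14⌋ = 1551 + 443 - 221 = 1773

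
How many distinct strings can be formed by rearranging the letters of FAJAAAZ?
7! / (4! × 1! × 1! × 1!) = 210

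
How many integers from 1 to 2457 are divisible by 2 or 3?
⌊2457/2⌋ + ⌊2457/3⌋ - ⌊2457/6⌋ = 1228 + 819 - 409 = 1638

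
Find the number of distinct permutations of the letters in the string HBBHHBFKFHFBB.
13! / (5! × 4! × 3! × 1!) = 360360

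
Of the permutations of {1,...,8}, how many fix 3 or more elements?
Exactly j fixed points: C(8,j)·!(8-j); sum over j ≥ 3 (derangement numbers via !m = (m-1)·(!(m-1) + !(m-2)): !0..!5 = 1, 0, 1, 2, 9, 44). Σ_{j=3}^{8} C(8,j)·!(8-j) = C(8,3)·!5 + C(8,4)·!4 + C(8,5)·!3 + C(8,6)·!2 + C(8,7)·!1 + C(8,8)·!0 = 56·44 + 70·9 + 56·2 + 28·1 + 8·0 + 1·1 = 3235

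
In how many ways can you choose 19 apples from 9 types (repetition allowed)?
C(19+9-1, 9-1) = C(27, 8) = 2220075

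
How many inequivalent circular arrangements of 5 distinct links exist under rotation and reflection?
(5-1)!/2 = 24/2 = 12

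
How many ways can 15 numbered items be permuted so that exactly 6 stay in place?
Choose the 6 fixed points C(15,6) = 5005, derange the rest: !9 = Σ_{j=0}^{9} (-1)^j·9!/j! = 362880 - 362880 + 181440 - 60480 + 15120 - 3024 + 504 - 72 + 9 - 1 = 133496. Product = 5005 × 133496 = 668147480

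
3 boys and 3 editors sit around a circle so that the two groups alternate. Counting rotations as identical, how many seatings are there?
Fix one of the boys: (3-1)! ways for the remaining boys, × 3! ways for the editors = 2 × 6 = 12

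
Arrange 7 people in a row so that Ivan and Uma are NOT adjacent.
Total - adjacent = 7! - (7-1)!×2 = 5040 - 1440 = 3600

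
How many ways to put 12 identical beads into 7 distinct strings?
C(12+7-1, 7-1) = C(18, 6) = 18564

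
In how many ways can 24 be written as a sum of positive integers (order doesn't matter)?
Pentagonal recurrence p(n) = p(n-1) + p(n-2) - p(n-5) - p(n-7) + p(n-12) + p(n-15) - ... gives p(0..23) = 1, 1, 2, 3, 5, 7, 11, 15, 22, 30, 42, 56, 77, 101, 135, 176, 231, 297, 385, 490, 627, 792, 1002, 1255. p(24) = p(23) + p(22) - p(19) - p(17) + p(12) + p(9) - p(2) = 1255 + 1002 - 490 - 297 + 77 + 30 - 2 = 1575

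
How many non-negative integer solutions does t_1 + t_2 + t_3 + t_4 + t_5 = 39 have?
C(39+5-1, 5-1) = C(43, 4) = 123410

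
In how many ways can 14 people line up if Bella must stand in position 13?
Fix one position: (14-1)! = 6227020800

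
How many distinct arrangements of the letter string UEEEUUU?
7! / (4! × 3!) = 35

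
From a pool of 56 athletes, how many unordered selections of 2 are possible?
C(56,2) = 56!/(2!×54!) = 1540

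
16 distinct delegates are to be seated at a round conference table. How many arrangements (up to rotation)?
Circular: fix one position, arrange the rest. (16-1)! = 1307674368000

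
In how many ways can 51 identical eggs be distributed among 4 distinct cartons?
C(51+4-1, 4-1) = C(54, 3) = 24804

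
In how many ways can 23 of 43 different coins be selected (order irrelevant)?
C(43,23) = 43!/(23!×20!) = 960566918220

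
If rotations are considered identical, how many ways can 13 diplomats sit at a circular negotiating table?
Circular: fix one position, arrange the rest. (13-1)! = 479001600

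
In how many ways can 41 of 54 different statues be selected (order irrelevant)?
C(54,41) = 54!/(41!×13!) = 1108176102180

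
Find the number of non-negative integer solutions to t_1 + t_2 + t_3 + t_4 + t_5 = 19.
C(19+5-1, 5-1) = C(23, 4) = 8855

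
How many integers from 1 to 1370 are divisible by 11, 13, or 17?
⌊1370/11⌋+⌊1370/13⌋+⌊1370/17⌋ - ⌊1370/143⌋-⌊1370/187⌋-⌊1370/221⌋ + ⌊1370/2431⌋ = 124+105+80 - 9-7-6 + 0 = 287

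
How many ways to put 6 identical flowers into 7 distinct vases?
C(6+7-1, 7-1) = C(12, 6) = 924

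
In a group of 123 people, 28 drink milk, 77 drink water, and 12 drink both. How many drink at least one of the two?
|A∪B| = |A| + |B| - |A∩B| = 28 + 77 - 12 = 93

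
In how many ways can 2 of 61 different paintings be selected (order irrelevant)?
C(61,2) = 61!/(2!×59!) = 1830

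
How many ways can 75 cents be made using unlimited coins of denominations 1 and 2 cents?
Coefficient of x^75 in 1/(1-x^1) · 1/(1-x^2). Use j coins of 2 for j = 0..⌊75/2⌋ = 37, the rest in 1s: 37 + 1 = 38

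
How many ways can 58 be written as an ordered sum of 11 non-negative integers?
C(58+11-1, 11-1) = C(68, 10) = 290752384208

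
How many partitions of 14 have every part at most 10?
Let r_j(i) = number of partitions of i into parts ≤ j, for i = 0..14. r_1(i) = 1 for all i; r_j(i) = r_{j-1}(i) + r_j(i-j). Rows j = 2..10: ≤2: 1 1 2 2 3 3 4 4 5 5 6 6 7 7 8; ≤3: 1 1 2 3 4 5 7 8 10 12 14 16 19 21 24; ≤4: 1 1 2 3 5 6 9 11 15 18 23 27 34 39 47; ≤5: 1 1 2 3 5 7 10 13 18 23 30 37 47 57 70; ≤6: 1 1 2 3 5 7 11 14 20 26 35 44 58 71 90; ≤7: 1 1 2 3 5 7 11 15 21 28 38 49 65 82 105; ≤8: 1 1 2 3 5 7 11 15 22 29 40 52 70 89 116; ≤9: 1 1 2 3 5 7 11 15 22 30 41 54 73 94 123; ≤10: 1 1 2 3 5 7 11 15 22 30 42 55 75 97 128. r_10(14) = 128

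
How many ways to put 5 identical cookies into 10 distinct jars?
C(5+10-1, 10-1) = C(14, 9) = 2002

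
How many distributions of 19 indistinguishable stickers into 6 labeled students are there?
C(19+6-1, 6-1) = C(24, 5) = 42504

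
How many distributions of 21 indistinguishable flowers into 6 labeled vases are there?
C(21+6-1, 6-1) = C(26, 5) = 65780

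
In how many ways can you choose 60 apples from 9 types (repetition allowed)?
C(60+9-1, 9-1) = C(68, 8) = 7392009768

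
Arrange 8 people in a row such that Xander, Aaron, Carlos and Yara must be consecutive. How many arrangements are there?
Treat the 4 as one block: (8-4+1)! × 4! = 120 × 24 = 2880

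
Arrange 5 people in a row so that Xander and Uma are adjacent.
Treat as block: (5-1)! × 2! = 24 × 2 = 48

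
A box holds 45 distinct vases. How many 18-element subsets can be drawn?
C(45,18) = 45!/(18!×27!) = 1715884494940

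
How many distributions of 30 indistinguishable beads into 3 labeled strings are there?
C(30+3-1, 3-1) = C(32, 2) = 496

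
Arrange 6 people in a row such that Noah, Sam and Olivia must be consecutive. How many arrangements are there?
Treat the 3 as one block: (6-3+1)! × 3! = 24 × 6 = 144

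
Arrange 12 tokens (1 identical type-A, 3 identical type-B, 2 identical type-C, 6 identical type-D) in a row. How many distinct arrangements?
12! / (1! × 3! × 2! × 6!) = 55440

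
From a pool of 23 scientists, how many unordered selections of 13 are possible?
C(23,13) = 23!/(13!×10!) = 1144066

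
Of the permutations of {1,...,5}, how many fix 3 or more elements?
Exactly j fixed points: C(5,j)·!(5-j); sum over j ≥ 3 (derangement numbers via !m = (m-1)·(!(m-1) + !(m-2)): !0..!2 = 1, 0, 1). Σ_{j=3}^{5} C(5,j)·!(5-j) = C(5,3)·!2 + C(5,4)·!1 + C(5,5)·!0 = 10·1 + 5·0 + 1·1 = 11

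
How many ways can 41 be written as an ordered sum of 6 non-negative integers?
C(41+6-1, 6-1) = C(46, 5) = 1370754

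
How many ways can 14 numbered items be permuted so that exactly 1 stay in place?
Choose the 1 fixed point C(14,1) = 14, derange the rest: !13 = Σ_{j=0}^{13} (-1)^j·13!/j! = 6227020800 - 6227020800 + 3113510400 - 1037836800 + 259459200 - 51891840 + 8648640 - 1235520 + 154440 - 17160 + 1716 - 156 + 13 - 1 = 2290792932. Product = 14 × 2290792932 = 32071101048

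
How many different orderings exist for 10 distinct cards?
10! = 3628800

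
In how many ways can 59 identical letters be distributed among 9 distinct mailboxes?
C(59+9-1, 9-1) = C(67, 8) = 6522361560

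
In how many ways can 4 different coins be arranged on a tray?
4! = 24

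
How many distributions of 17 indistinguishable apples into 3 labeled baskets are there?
C(17+3-1, 3-1) = C(19, 2) = 171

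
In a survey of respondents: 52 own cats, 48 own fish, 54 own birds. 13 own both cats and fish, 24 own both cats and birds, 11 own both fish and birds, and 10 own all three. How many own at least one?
|A∪B∪C| = 52+48+54-13-24-11+10 = 116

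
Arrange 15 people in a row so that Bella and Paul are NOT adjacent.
Total - adjacent = 15! - (15-1)!×2 = 1307674368000 - 174356582400 = 1133317785600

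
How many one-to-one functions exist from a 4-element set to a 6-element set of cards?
P(6,4) = 6!/(6-4)! = 360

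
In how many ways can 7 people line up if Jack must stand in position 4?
Fix one position: (7-1)! = 720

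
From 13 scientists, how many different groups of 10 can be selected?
C(13,10) = 13!/(10!×3!) = 286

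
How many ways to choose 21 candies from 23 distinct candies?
C(23,21) = 23!/(21!×2!) = 253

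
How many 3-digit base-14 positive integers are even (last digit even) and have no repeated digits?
Last∈{0,2,4,6,8,10,12}. Last=0: 156. Last nonzero: 6×12×P(12,1) = 864. Total = 1020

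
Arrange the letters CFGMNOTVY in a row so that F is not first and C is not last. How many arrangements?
By inclusion-exclusion: 9! - 2×(9-1)! + (9-2)! = 362880 - 80640 + 5040 = 287280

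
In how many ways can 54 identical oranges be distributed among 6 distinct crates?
C(54+6-1, 6-1) = C(59, 5) = 5006386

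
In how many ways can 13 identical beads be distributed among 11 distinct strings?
C(13+11-1, 11-1) = C(23, 10) = 1144066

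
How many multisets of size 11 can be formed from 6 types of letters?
C(11+6-1, 6-1) = C(16, 5) = 4368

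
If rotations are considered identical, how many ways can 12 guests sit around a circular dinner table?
Circular: fix one position, arrange the rest. (12-1)! = 39916800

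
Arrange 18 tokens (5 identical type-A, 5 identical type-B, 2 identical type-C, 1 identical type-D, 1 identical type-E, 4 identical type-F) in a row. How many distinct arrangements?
18! / (5! × 5! × 2! × 1! × 1! × 4!) = 9262693440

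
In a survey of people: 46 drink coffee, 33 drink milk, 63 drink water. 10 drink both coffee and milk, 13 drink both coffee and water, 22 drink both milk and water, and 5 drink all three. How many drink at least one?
|A∪B∪C| = 46+33+63-10-13-22+5 = 102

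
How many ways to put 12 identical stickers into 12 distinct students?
C(12+12-1, 12-1) = C(23, 11) = 1352078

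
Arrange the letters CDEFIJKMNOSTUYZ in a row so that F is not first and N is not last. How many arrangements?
By inclusion-exclusion: 15! - 2×(15-1)! + (15-2)! = 1307674368000 - 174356582400 + 6227020800 = 1139544806400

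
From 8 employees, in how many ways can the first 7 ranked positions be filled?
P(8,7) = 8!/(8-7)! = 40320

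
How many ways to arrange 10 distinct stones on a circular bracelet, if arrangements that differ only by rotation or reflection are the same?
(10-1)!/2 = 362880/2 = 181440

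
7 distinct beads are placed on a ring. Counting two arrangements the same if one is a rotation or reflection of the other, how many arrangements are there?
(7-1)!/2 = 720/2 = 360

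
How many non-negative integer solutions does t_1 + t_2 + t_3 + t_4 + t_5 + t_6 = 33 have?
C(33+6-1, 6-1) = C(38, 5) = 501942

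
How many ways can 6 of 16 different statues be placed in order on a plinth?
P(16,6) = 16!/(16-6)! = 5765760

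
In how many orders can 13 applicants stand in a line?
13! = 6227020800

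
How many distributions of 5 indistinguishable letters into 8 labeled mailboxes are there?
C(5+8-1, 8-1) = C(12, 7) = 792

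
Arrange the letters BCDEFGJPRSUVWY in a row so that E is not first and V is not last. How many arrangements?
By inclusion-exclusion: 14! - 2×(14-1)! + (14-2)! = 87178291200 - 12454041600 + 479001600 = 75203251200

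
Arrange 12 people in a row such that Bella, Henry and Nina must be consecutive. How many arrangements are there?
Treat the 3 as one block: (12-3+1)! × 3! = 3628800 × 6 = 21772800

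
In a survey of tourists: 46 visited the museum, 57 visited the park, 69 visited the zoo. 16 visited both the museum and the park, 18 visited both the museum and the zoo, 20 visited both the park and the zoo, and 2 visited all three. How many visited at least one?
|A∪B∪C| = 46+57+69-16-18-20+2 = 120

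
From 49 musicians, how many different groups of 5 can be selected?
C(49,5) = 49!/(5!×44!) = 1906884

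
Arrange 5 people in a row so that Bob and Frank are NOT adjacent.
Total - adjacent = 5! - (5-1)!×2 = 120 - 48 = 72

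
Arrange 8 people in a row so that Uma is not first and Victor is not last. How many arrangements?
By inclusion-exclusion: 8! - 2×(8-1)! + (8-2)! = 40320 - 10080 + 720 = 30960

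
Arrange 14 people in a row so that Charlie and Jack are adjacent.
Treat as block: (14-1)! × 2! = 6227020800 × 2 = 12454041600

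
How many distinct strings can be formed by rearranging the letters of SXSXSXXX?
8! / (3! × 5!) = 56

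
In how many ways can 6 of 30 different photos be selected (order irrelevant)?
C(30,6) = 30!/(6!×24!) = 593775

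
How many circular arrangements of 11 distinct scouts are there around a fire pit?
Circular: fix one position, arrange the rest. (11-1)! = 3628800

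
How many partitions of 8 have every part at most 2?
Let r_j(i) = number of partitions of i into parts ≤ j, for i = 0..8. r_1(i) = 1 for all i; r_j(i) = r_{j-1}(i) + r_j(i-j). Rows j = 2..2: ≤2: 1 1 2 2 3 3 4 4 5. r_2(8) = 5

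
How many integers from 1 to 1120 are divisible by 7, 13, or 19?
⌊1120/7⌋+⌊1120/13⌋+⌊1120/19⌋ - ⌊1120/91⌋-⌊1120/133⌋-⌊1120/247⌋ + ⌊1120/1729⌋ = 160+86+58 - 12-8-4 + 0 = 280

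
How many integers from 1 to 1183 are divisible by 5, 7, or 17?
⌊1183/5⌋+⌊1183/7⌋+⌊1183/17⌋ - ⌊1183/35⌋-⌊1183/85⌋-⌊1183/119⌋ + ⌊1183/595⌋ = 236+169+69 - 33-13-9 + 1 = 420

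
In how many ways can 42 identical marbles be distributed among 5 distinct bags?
C(42+5-1, 5-1) = C(46, 4) = 163185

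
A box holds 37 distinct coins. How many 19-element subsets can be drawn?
C(37,19) = 37!/(19!×18!) = 17672631900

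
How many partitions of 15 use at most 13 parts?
By conjugation, equals partitions of 15 into parts ≤ 13. Let r_j(i) = number of partitions of i into parts ≤ j, for i = 0..15. r_1(i) = 1 for all i; r_j(i) = r_{j-1}(i) + r_j(i-j). Rows j = 2..13: ≤2: 1 1 2 2 3 3 4 4 5 5 6 6 7 7 8 8; ≤3: 1 1 2 3 4 5 7 8 10 12 14 16 19 21 24 27; ≤4: 1 1 2 3 5 6 9 11 15 18 23 27 34 39 47 54; ≤5: 1 1 2 3 5 7 10 13 18 23 30 37 47 57 70 84; ≤6: 1 1 2 3 5 7 11 14 20 26 35 44 58 71 90 110; ≤7: 1 1 2 3 5 7 11 15 21 28 38 49 65 82 105 131; ≤8: 1 1 2 3 5 7 11 15 22 29 40 52 70 89 116 146; ≤9: 1 1 2 3 5 7 11 15 22 30 41 54 73 94 123 157; ≤10: 1 1 2 3 5 7 11 15 22 30 42 55 75 97 128 164; ≤11: 1 1 2 3 5 7 11 15 22 30 42 56 76 99 131 169; ≤12: 1 1 2 3 5 7 11 15 22 30 42 56 77 100 133 172; ≤13: 1 1 2 3 5 7 11 15 22 30 42 56 77 101 134 174. r_13(15) = 174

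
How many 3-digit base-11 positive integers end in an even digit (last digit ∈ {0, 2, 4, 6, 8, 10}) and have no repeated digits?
Last∈{0,2,4,6,8,10}. Last=0: 90. Last nonzero: 5×9×P(9,1) = 405. Total = 495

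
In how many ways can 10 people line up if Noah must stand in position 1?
Fix one position: (10-1)! = 362880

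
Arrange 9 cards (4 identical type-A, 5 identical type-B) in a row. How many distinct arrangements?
9! / (4! × 5!) = 126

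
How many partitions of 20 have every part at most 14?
Let r_j(i) = number of partitions of i into parts ≤ j, for i = 0..20. r_1(i) = 1 for all i; r_j(i) = r_{j-1}(i) + r_j(i-j). Rows j = 2..14: ≤2: 1 1 2 2 3 3 4 4 5 5 6 6 7 7 8 8 9 9 10 10 11; ≤3: 1 1 2 3 4 5 7 8 10 12 14 16 19 21 24 27 30 33 37 40 44; ≤4: 1 1 2 3 5 6 9 11 15 18 23 27 34 39 47 54 64 72 84 94 108; ≤5: 1 1 2 3 5 7 10 13 18 23 30 37 47 57 70 84 101 119 141 164 192; ≤6: 1 1 2 3 5 7 11 14 20 26 35 44 58 71 90 110 136 163 199 235 282; ≤7: 1 1 2 3 5 7 11 15 21 28 38 49 65 82 105 131 164 201 248 300 364; ≤8: 1 1 2 3 5 7 11 15 22 29 40 52 70 89 116 146 186 230 288 352 434; ≤9: 1 1 2 3 5 7 11 15 22 30 41 54 73 94 123 157 201 252 318 393 488; ≤10: 1 1 2 3 5 7 11 15 22 30 42 55 75 97 128 164 212 267 340 423 530; ≤11: 1 1 2 3 5 7 11 15 22 30 42 56 76 99 131 169 219 278 355 445 560; ≤12: 1 1 2 3 5 7 11 15 22 30 42 56 77 100 133 172 224 285 366 460 582; ≤13: 1 1 2 3 5 7 11 15 22 30 42 56 77 101 134 174 227 290 373 471 597; ≤14: 1 1 2 3 5 7 11 15 22 30 42 56 77 101 135 175 229 293 378 478 608. r_14(20) = 608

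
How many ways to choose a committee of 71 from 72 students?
C(72,71) = 72!/(71!×1!) = 72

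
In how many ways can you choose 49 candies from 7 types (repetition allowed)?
C(49+7-1, 7-1) = C(55, 6) = 28989675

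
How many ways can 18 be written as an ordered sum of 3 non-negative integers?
C(18+3-1, 3-1) = C(20, 2) = 190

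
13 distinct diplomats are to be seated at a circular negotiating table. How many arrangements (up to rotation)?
Circular: fix one position, arrange the rest. (13-1)! = 479001600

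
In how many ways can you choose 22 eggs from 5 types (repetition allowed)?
C(22+5-1, 5-1) = C(26, 4) = 14950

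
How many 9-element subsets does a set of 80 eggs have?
C(80,9) = 80!/(9!×71!) = 231900297200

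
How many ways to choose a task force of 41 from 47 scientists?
C(47,41) = 47!/(41!×6!) = 10737573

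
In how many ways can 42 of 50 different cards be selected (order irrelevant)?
C(50,42) = 50!/(42!×8!) = 536878650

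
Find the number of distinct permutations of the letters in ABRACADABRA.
11! / (5! × 2! × 2! × 1! × 1!) = 83160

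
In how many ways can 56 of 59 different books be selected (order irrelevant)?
C(59,56) = 59!/(56!×3!) = 32509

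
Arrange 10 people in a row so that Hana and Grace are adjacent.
Treat as block: (10-1)! × 2! = 362880 × 2 = 725760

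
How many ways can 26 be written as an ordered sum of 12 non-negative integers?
C(26+12-1, 12-1) = C(37, 11) = 854992152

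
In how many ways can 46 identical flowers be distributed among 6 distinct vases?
C(46+6-1, 6-1) = C(51, 5) = 2349060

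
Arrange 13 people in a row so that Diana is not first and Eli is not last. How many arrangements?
By inclusion-exclusion: 13! - 2×(13-1)! + (13-2)! = 6227020800 - 958003200 + 39916800 = 5308934400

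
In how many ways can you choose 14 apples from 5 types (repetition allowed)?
C(14+5-1, 5-1) = C(18, 4) = 3060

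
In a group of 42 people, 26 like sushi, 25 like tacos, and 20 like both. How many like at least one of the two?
|A∪B| = |A| + |B| - |A∩B| = 26 + 25 - 20 = 31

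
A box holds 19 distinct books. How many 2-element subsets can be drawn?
C(19,2) = 19!/(2!×17!) = 171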